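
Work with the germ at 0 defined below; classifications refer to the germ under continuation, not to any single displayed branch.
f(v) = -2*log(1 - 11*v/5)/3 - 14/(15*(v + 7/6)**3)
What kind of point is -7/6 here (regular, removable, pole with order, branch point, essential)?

The denominator factor v + 7/6 vanishes at -7/6 and appears to the power 3; the numerator there equals -14/15, nonzero, and no other factor vanishes.
The branch terms are analytic at this point.
Hence a pole whose order is the multiplicity, 3.

The point is a pole of order 3.


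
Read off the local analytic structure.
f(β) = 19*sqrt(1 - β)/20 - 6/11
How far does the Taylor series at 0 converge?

The radius of convergence is 1.

Branch term (19/20)*sqrt(1 - β/(1)): its argument vanishes at β = 1, a square-root branch point, modulus 1.
The radius of convergence is the smallest modulus among the singular points: 1.


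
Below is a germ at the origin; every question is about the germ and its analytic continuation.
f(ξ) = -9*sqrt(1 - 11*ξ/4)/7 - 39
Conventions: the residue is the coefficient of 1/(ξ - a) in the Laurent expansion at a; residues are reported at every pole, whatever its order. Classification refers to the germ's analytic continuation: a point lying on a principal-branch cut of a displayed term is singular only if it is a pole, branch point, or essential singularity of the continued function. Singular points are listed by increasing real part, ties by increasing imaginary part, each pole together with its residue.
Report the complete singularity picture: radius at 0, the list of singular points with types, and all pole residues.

Radius of convergence at 0: 4/11.
At 4/11: an algebraic (square-root) branch point.

Branch term (-9/7)*sqrt(1 - ξ/(4/11)): its argument vanishes at ξ = 4/11, a square-root branch point, modulus 4/11.
The radius of convergence is the smallest modulus among the singular points: 4/11.


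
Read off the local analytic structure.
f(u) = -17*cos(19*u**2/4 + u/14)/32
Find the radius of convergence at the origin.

The factor cos(19*u**2/4 + u/14) is entire and contributes no finite singular point.
The polynomial part has no poles.
No finite singular points: the Taylor series at 0 converges everywhere.

The radius of convergence is infinite.


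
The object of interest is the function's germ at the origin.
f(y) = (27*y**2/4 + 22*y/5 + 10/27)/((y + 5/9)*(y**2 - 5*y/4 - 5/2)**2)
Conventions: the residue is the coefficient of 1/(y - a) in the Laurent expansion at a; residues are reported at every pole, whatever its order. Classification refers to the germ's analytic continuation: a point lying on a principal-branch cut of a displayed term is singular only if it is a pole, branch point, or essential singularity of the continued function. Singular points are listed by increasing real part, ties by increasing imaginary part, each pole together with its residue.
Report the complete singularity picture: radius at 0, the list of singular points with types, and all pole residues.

Denominator factor (y + 5/9): pole of order 1 at -5/9, modulus 5/9.
Denominator factor (y**2 - 5*y/4 - 5/2)^2: discriminant 185/16, real irrational roots 5/8 + (1/8)*sqrt(185) and 5/8 - (1/8)*sqrt(185); poles of order 2, moduli 5/8 + (1/8)*sqrt(185) and -5/8 + (1/8)*sqrt(185).
The radius of convergence is the smallest modulus among the singular points: 5/9.
The factor y**2 - 5*y/4 - 5/2 splits as (y - a)(y - a') with a = 5/8 - (1/8)*sqrt(185), a' = 5/8 + (1/8)*sqrt(185). At the order-2 pole a set g(y) = (y - a)^2*f(y) = [(27*y**2/4 + 22*y/5 + 10/27)/(y + 5/9)] / (y - a')^2.
Order-2 pole: residue = g'(a); g'(5/8 - (1/8)*sqrt(185)) = -486/235225 + (87313922/4830345375)*sqrt(185), so the residue is -486/235225 + (87313922/4830345375)*sqrt(185).
At the order-1 pole -5/9 set g(y) = (y - (-5/9))*f(y) = (27*y**2/4 + 22*y/5 + 10/27)/(y**2 - 5*y/4 - 5/2)**2.
Simple pole: residue = g(a) at a = -5/9, which is 972/235225.
The factor y**2 - 5*y/4 - 5/2 splits as (y - a)(y - a') with a = 5/8 + (1/8)*sqrt(185), a' = 5/8 - (1/8)*sqrt(185). At the order-2 pole a set g(y) = (y - a)^2*f(y) = [(27*y**2/4 + 22*y/5 + 10/27)/(y + 5/9)] / (y - a')^2.
Order-2 pole: residue = g'(a); g'(5/8 + (1/8)*sqrt(185)) = -486/235225 - (87313922/4830345375)*sqrt(185), so the residue is -486/235225 - (87313922/4830345375)*sqrt(185).
List the singular points by increasing real part (a conjugate pair: the negative imaginary part first).

Radius of convergence at 0: 5/9.
At 5/8 - (1/8)*sqrt(185): a pole of order 2; residue -486/235225 + (87313922/4830345375)*sqrt(185).
At -5/9: a pole of order 1; residue 972/235225.
At 5/8 + (1/8)*sqrt(185): a pole of order 2; residue -486/235225 - (87313922/4830345375)*sqrt(185).


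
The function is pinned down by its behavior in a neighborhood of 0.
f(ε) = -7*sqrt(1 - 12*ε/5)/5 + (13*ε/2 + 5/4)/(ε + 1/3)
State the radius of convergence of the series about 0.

Denominator factor (ε + 1/3): pole of order 1 at -1/3, modulus 1/3.
Branch term (-7/5)*sqrt(1 - ε/(5/12)): its argument vanishes at ε = 5/12, a square-root branch point, modulus 5/12.
The radius of convergence is the smallest modulus among the singular points: 1/3.

The radius of convergence is 1/3.


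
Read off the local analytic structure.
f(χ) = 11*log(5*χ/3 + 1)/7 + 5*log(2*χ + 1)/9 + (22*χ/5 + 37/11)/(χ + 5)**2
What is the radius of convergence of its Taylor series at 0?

Denominator factor (χ + 5)^2: pole of order 2 at -5, modulus 5.
Branch term (11/7)*log(1 - χ/(-3/5)): its argument vanishes at χ = -3/5, a logarithmic branch point, modulus 3/5.
Branch term (5/9)*log(1 - χ/(-1/2)): its argument vanishes at χ = -1/2, a logarithmic branch point, modulus 1/2.
The radius of convergence is the smallest modulus among the singular points: 1/2.

The radius of convergence is 1/2.


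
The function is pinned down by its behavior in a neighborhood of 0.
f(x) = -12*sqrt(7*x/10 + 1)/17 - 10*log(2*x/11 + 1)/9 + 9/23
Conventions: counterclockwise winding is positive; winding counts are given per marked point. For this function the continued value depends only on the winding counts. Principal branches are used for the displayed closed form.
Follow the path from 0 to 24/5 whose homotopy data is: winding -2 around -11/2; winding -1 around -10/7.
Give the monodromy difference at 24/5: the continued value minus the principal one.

The rational part is single-valued and drops out of the difference; each branch term changes only by its own monodromy.
(-10/9)*log(1 - x/(-11/2)): each positive loop around -11/2 adds 2*pi*i to the log, so winding -2 contributes (-10/9)*(-2)*2*pi*i = (40/9)*pi*i.
(-12/17)*sqrt(1 - x/(-10/7)): winding -1 is odd, the square root flips sign, contributing -2*(-12/17)*sqrt(1 - (24/5)/(-10/7)) = -2*(-12/17)*sqrt(109/25) = (24/85)*sqrt(109).
Summing the contributions at x = 24/5 gives ((24/85)*sqrt(109)) + ((40/9)*pi)*i.

Continued minus principal equals ((24/85)*sqrt(109)) + ((40/9)*pi)*i.


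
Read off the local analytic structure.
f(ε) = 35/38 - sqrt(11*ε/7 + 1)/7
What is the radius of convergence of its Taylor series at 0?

The radius of convergence is 7/11.

Branch term (-1/7)*sqrt(1 - ε/(-7/11)): its argument vanishes at ε = -7/11, a square-root branch point, modulus 7/11.
The radius of convergence is the smallest modulus among the singular points: 7/11.


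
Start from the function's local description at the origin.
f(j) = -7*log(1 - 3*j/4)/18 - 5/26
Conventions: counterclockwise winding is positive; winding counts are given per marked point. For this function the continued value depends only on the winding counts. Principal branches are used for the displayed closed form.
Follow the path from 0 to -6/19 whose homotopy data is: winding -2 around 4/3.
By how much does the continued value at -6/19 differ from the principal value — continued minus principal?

The rational part is single-valued and drops out of the difference; each branch term changes only by its own monodromy.
(-7/18)*log(1 - j/(4/3)): each positive loop around 4/3 adds 2*pi*i to the log, so winding -2 contributes (-7/18)*(-2)*2*pi*i = (14/9)*pi*i.
Summing the contributions at j = -6/19 gives (14/9)*pi*i.

Continued minus principal equals (14/9)*pi*i.


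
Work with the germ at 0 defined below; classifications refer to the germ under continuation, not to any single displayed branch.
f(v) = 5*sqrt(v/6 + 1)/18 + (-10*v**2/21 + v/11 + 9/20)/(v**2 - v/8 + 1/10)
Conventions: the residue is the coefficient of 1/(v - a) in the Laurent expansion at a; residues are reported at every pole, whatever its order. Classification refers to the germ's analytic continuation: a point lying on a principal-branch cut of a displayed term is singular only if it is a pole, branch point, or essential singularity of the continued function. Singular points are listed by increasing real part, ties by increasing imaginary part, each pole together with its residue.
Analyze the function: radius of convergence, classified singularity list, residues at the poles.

Radius of convergence at 0: (1/10)*sqrt(10).
At -6: an algebraic (square-root) branch point.
At (1/16) - ((1/80)*sqrt(615))*i: a pole of order 1; residue (29/1848) + ((36929/1136520)*sqrt(615))*i.
At (1/16) + ((1/80)*sqrt(615))*i: a pole of order 1; residue (29/1848) - ((36929/1136520)*sqrt(615))*i.

Denominator factor (v**2 - v/8 + 1/10): discriminant -123/320, complex-conjugate roots (1/16) + ((1/80)*sqrt(615))*i and (1/16) - ((1/80)*sqrt(615))*i; poles of order 1, moduli (1/10)*sqrt(10) and (1/10)*sqrt(10).
Branch term (5/18)*sqrt(1 - v/(-6)): its argument vanishes at v = -6, a square-root branch point, modulus 6.
The radius of convergence is the smallest modulus among the singular points: (1/10)*sqrt(10).
The branch term is analytic at (1/16) - ((1/80)*sqrt(615))*i and contributes nothing to the residue; only the rational part matters.
The factor v**2 - v/8 + 1/10 splits as (v - a)(v - a') with a = (1/16) - ((1/80)*sqrt(615))*i, a' = (1/16) + ((1/80)*sqrt(615))*i. At the order-1 pole a set g(v) = (v - a)*(rational part) = [-10*v**2/21 + v/11 + 9/20] / (v - a').
Simple pole: residue = g(a) at a = (1/16) - ((1/80)*sqrt(615))*i, which is (29/1848) + ((36929/1136520)*sqrt(615))*i.
The branch term is analytic at (1/16) + ((1/80)*sqrt(615))*i and contributes nothing to the residue; only the rational part matters.
The factor v**2 - v/8 + 1/10 splits as (v - a)(v - a') with a = (1/16) + ((1/80)*sqrt(615))*i, a' = (1/16) - ((1/80)*sqrt(615))*i. At the order-1 pole a set g(v) = (v - a)*(rational part) = [-10*v**2/21 + v/11 + 9/20] / (v - a').
Simple pole: residue = g(a) at a = (1/16) + ((1/80)*sqrt(615))*i, which is (29/1848) - ((36929/1136520)*sqrt(615))*i.
List the singular points by increasing real part (a conjugate pair: the negative imaginary part first).


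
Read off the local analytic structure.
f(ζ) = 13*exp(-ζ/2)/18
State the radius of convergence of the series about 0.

The radius of convergence is infinite.

The factor exp(-ζ/2) is entire and contributes no finite singular point.
The polynomial part has no poles.
No finite singular points: the Taylor series at 0 converges everywhere.


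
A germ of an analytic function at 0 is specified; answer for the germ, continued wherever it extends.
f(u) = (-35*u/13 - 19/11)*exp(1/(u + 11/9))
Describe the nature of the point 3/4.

The point is a regular point.

There is no denominator, hence no pole anywhere.
The essential point of exp(1/(u - (-11/9))) is -11/9, not 3/4.
So the germ continues analytically to 3/4.


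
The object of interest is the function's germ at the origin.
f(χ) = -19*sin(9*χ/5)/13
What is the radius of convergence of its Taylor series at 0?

The factor sin(9*χ/5) is entire and contributes no finite singular point.
The polynomial part has no poles.
No finite singular points: the Taylor series at 0 converges everywhere.

The radius of convergence is infinite.


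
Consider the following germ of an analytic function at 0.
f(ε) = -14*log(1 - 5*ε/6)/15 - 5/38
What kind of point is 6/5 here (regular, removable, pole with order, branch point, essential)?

The point is a logarithmic branch point.

The term (-14/15)*log(1 - ε/(6/5)) has argument 1 - 6/5/(6/5) = 0 at 6/5: a logarithmic (infinitely-sheeted) branch point; the remaining terms are analytic or single-valued there.


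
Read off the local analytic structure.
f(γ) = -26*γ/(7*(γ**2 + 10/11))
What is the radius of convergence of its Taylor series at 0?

The radius of convergence is (1/11)*sqrt(110).

Denominator factor (γ**2 + 10/11): discriminant -40/11, complex-conjugate roots ((1/11)*sqrt(110))*i and -((1/11)*sqrt(110))*i; poles of order 1, moduli (1/11)*sqrt(110) and (1/11)*sqrt(110).
The radius of convergence is the smallest modulus among the singular points: (1/11)*sqrt(110).


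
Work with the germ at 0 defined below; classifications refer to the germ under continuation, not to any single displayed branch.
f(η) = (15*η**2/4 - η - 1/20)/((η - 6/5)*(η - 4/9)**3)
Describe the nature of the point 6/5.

The point is a pole of order 1.

The denominator factor η - 6/5 vanishes at 6/5 and appears to the power 1; the numerator there equals 83/20, nonzero, and no other factor vanishes.
Hence a pole whose order is the multiplicity, 1.


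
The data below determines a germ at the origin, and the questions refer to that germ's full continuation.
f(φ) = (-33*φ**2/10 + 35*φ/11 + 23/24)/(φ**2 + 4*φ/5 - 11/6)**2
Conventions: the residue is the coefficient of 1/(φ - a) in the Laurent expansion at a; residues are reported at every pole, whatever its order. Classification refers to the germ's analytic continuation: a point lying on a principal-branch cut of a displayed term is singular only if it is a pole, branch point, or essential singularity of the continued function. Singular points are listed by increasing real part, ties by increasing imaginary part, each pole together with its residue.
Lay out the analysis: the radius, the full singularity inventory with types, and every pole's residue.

Denominator factor (φ**2 + 4*φ/5 - 11/6)^2: discriminant 598/75, real irrational roots -2/5 + (1/30)*sqrt(1794) and -2/5 - (1/30)*sqrt(1794); poles of order 2, moduli -2/5 + (1/30)*sqrt(1794) and 2/5 + (1/30)*sqrt(1794).
The radius of convergence is the smallest modulus among the singular points: -2/5 + (1/30)*sqrt(1794).
The factor φ**2 + 4*φ/5 - 11/6 splits as (φ - a)(φ - a') with a = -2/5 - (1/30)*sqrt(1794), a' = -2/5 + (1/30)*sqrt(1794). At the order-2 pole a set g(φ) = (φ - a)^2*f(φ) = [-33*φ**2/10 + 35*φ/11 + 23/24] / (φ - a')^2.
Order-2 pole: residue = g'(a); g'(-2/5 - (1/30)*sqrt(1794)) = (189275/15734576)*sqrt(1794), so the residue is (189275/15734576)*sqrt(1794).
The factor φ**2 + 4*φ/5 - 11/6 splits as (φ - a)(φ - a') with a = -2/5 + (1/30)*sqrt(1794), a' = -2/5 - (1/30)*sqrt(1794). At the order-2 pole a set g(φ) = (φ - a)^2*f(φ) = [-33*φ**2/10 + 35*φ/11 + 23/24] / (φ - a')^2.
Order-2 pole: residue = g'(a); g'(-2/5 + (1/30)*sqrt(1794)) = -(189275/15734576)*sqrt(1794), so the residue is -(189275/15734576)*sqrt(1794).
List the singular points by increasing real part (a conjugate pair: the negative imaginary part first).

Radius of convergence at 0: -2/5 + (1/30)*sqrt(1794).
At -2/5 - (1/30)*sqrt(1794): a pole of order 2; residue (189275/15734576)*sqrt(1794).
At -2/5 + (1/30)*sqrt(1794): a pole of order 2; residue -(189275/15734576)*sqrt(1794).


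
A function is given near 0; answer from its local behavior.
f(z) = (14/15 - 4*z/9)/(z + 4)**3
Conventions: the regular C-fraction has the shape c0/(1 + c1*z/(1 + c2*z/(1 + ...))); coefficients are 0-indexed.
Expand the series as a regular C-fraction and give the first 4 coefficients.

The regular C-fraction coefficients are [7/480, 103/84, -5443/8652, 148743/1121258].

Taylor coefficients (expand at 0): a_0 = 7/480, a_1 = -103/5760, a_2 = 41/3840, a_3 = -5/1024.
c0 = a_0 = 7/480. Peel one level at a time: if S = 1 + c*z/S' with S'(0) = 1, then c is the z-coefficient of S and S' = c*z/(S - 1).
S_1 = c0/f = 1 + (103/84)*z + (5443/7056)*z^2 + ...; c1 = 103/84.
S_2 = c1*z/(S_1 - 1) = 1 + (-5443/8652)*z + (7083/84872)*z^2 + ...; c2 = -5443/8652.
S_3 = c2*z/(S_2 - 1) = 1 + (148743/1121258)*z + ...; c3 = 148743/1121258.


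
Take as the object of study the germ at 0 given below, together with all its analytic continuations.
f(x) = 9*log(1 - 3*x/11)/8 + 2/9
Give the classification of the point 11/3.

The point is a logarithmic branch point.

The term (9/8)*log(1 - x/(11/3)) has argument 1 - 11/3/(11/3) = 0 at 11/3: a logarithmic (infinitely-sheeted) branch point; the remaining terms are analytic or single-valued there.


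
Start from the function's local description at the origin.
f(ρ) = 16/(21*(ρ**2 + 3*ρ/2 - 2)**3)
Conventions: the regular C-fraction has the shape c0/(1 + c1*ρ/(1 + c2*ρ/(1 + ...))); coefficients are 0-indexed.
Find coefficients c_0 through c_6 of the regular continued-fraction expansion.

The regular C-fraction coefficients are [-2/21, -9/4, 1/12, -59/6, 4587/472, 37095/721688, 30479872/170154765].

Taylor coefficients (expand at 0): a_0 = -2/21, a_1 = -3/14, a_2 = -13/28, a_3 = -93/112, a_4 = -179/128, a_5 = -7941/3584, a_6 = -36353/10752.
c0 = a_0 = -2/21. Peel one level at a time: if S = 1 + c*ρ/S' with S'(0) = 1, then c is the ρ-coefficient of S and S' = c*ρ/(S - 1).
S_1 = c0/f = 1 + (-9/4)*ρ + (3/16)*ρ^2 + ...; c1 = -9/4.
S_2 = c1*ρ/(S_1 - 1) = 1 + (1/12)*ρ + (59/72)*ρ^2 + ...; c2 = 1/12.
S_3 = c2*ρ/(S_2 - 1) = 1 + (-59/6)*ρ + (1529/16)*ρ^2 + ...; c3 = -59/6.
S_4 = c3*ρ/(S_3 - 1) = 1 + (4587/472)*ρ + (-111285/222784)*ρ^2 + ...; c4 = 4587/472.
S_5 = c4*ρ/(S_4 - 1) = 1 + (37095/721688)*ρ + (-64576/7013523)*ρ^2 + ...; c5 = 37095/721688.
S_6 = c5*ρ/(S_5 - 1) = 1 + (30479872/170154765)*ρ + ...; c6 = 30479872/170154765.


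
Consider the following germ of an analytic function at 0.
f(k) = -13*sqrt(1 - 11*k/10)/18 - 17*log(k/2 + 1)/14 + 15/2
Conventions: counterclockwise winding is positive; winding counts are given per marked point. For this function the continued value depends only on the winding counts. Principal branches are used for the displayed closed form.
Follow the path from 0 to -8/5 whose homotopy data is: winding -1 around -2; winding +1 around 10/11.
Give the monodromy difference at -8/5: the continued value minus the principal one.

Continued minus principal equals ((13/45)*sqrt(69)) + ((17/7)*pi)*i.

The rational part is single-valued and drops out of the difference; each branch term changes only by its own monodromy.
(-13/18)*sqrt(1 - k/(10/11)): winding +1 is odd, the square root flips sign, contributing -2*(-13/18)*sqrt(1 - (-8/5)/(10/11)) = -2*(-13/18)*sqrt(69/25) = (13/45)*sqrt(69).
(-17/14)*log(1 - k/(-2)): each positive loop around -2 adds 2*pi*i to the log, so winding -1 contributes (-17/14)*(-1)*2*pi*i = (17/7)*pi*i.
Summing the contributions at k = -8/5 gives ((13/45)*sqrt(69)) + ((17/7)*pi)*i.


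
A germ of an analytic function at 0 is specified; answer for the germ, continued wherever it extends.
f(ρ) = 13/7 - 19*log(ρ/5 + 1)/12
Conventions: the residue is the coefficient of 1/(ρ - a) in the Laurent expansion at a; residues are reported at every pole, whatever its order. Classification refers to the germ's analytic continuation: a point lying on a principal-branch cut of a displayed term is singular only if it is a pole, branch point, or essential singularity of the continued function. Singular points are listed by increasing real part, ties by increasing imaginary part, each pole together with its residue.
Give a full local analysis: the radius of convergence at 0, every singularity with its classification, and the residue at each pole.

Branch term (-19/12)*log(1 - ρ/(-5)): its argument vanishes at ρ = -5, a logarithmic branch point, modulus 5.
The radius of convergence is the smallest modulus among the singular points: 5.

Radius of convergence at 0: 5.
At -5: a logarithmic branch point.


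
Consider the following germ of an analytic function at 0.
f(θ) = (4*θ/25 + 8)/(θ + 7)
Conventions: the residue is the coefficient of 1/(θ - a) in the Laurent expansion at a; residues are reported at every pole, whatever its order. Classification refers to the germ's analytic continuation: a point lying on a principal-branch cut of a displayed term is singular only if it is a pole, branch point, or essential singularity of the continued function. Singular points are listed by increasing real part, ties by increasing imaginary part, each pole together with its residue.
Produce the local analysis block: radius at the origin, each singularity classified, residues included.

Radius of convergence at 0: 7.
At -7: a pole of order 1; residue 172/25.

Denominator factor (θ + 7): pole of order 1 at -7, modulus 7.
The radius of convergence is the smallest modulus among the singular points: 7.
At the order-1 pole -7 set g(θ) = (θ - (-7))*f(θ) = 4*θ/25 + 8.
Simple pole: residue = g(a) at a = -7, which is 172/25.


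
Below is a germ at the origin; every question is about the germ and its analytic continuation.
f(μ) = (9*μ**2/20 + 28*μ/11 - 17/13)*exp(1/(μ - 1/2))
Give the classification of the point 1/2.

The point is an essential singularity.

The exponent 1/(μ - (1/2)) has a pole at 1/2, so exp(1/(μ - (1/2))) takes every nonzero value near it: an essential singularity (not a pole of any order).


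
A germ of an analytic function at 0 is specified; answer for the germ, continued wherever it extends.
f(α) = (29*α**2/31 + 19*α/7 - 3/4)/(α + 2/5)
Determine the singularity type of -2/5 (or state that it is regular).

The denominator factor α + 2/5 vanishes at -2/5 and appears to the power 1; the numerator there equals -36587/21700, nonzero, and no other factor vanishes.
Hence a pole whose order is the multiplicity, 1.

The point is a pole of order 1.


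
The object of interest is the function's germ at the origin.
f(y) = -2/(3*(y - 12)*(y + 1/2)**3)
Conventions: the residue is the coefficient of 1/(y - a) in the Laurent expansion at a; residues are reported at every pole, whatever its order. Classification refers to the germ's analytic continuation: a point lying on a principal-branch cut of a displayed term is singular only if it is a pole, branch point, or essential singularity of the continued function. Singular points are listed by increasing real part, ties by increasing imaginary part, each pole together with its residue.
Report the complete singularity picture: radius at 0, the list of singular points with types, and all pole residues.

Denominator factor (y + 1/2)^3: pole of order 3 at -1/2, modulus 1/2.
Denominator factor (y - 12): pole of order 1 at 12, modulus 12.
The radius of convergence is the smallest modulus among the singular points: 1/2.
At the order-3 pole -1/2 set g(y) = (y - (-1/2))^3*f(y) = -2/(3*(y - 12)).
Order-3 pole: residue = g''(a)/2; g''(-1/2) = 32/46875, so the residue is 16/46875.
At the order-1 pole 12 set g(y) = (y - (12))*f(y) = -2/(3*(y + 1/2)**3).
Simple pole: residue = g(a) at a = 12, which is -16/46875.
List the singular points by increasing real part (a conjugate pair: the negative imaginary part first).

Radius of convergence at 0: 1/2.
At -1/2: a pole of order 3; residue 16/46875.
At 12: a pole of order 1; residue -16/46875.


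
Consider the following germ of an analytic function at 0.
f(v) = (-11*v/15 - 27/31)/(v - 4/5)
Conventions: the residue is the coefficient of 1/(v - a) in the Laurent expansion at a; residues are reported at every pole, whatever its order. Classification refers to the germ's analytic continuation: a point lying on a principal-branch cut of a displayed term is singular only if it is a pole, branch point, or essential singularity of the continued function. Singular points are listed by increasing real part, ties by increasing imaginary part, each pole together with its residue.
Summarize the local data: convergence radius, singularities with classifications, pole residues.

Radius of convergence at 0: 4/5.
At 4/5: a pole of order 1; residue -3389/2325.

Denominator factor (v - 4/5): pole of order 1 at 4/5, modulus 4/5.
The radius of convergence is the smallest modulus among the singular points: 4/5.
At the order-1 pole 4/5 set g(v) = (v - (4/5))*f(v) = -11*v/15 - 27/31.
Simple pole: residue = g(a) at a = 4/5, which is -3389/2325.


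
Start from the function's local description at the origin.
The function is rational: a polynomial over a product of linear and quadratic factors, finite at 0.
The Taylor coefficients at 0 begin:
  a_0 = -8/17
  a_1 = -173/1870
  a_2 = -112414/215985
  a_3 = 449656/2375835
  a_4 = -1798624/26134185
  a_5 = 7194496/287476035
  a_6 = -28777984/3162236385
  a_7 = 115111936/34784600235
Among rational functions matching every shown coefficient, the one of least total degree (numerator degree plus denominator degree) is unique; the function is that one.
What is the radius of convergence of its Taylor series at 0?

The radius of convergence is 11/4.

No rational of total degree below 3 reproduces all 8 coefficients; solving the [2/1] Pade equations on them gives f(w) = (-32*w**2/21 - 29*w/40 - 22/17)/(w + 11/4), whose expansion matches every shown term.
Denominator factor (w + 11/4): pole of order 1 at -11/4, modulus 11/4.
The radius of convergence is the smallest modulus among the singular points: 11/4.


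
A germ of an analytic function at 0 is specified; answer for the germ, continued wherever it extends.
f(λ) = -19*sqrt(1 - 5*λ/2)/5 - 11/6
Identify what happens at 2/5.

The term (-19/5)*sqrt(1 - λ/(2/5)) has argument 1 - 2/5/(2/5) = 0 at 2/5: a square-root (algebraic, two-sheeted) branch point; the remaining terms are analytic or single-valued there.

The point is an algebraic (square-root) branch point.


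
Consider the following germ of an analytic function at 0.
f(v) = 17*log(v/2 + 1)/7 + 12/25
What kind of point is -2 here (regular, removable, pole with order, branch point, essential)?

The term (17/7)*log(1 - v/(-2)) has argument 1 - -2/(-2) = 0 at -2: a logarithmic (infinitely-sheeted) branch point; the remaining terms are analytic or single-valued there.

The point is a logarithmic branch point.


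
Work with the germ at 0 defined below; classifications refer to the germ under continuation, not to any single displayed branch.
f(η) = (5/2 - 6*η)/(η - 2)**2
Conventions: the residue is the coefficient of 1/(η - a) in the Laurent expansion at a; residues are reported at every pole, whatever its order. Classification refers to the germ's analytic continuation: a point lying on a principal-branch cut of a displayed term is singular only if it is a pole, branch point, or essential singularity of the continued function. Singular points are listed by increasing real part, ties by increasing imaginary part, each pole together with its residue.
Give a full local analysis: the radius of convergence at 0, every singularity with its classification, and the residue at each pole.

Denominator factor (η - 2)^2: pole of order 2 at 2, modulus 2.
The radius of convergence is the smallest modulus among the singular points: 2.
At the order-2 pole 2 set g(η) = (η - (2))^2*f(η) = 5/2 - 6*η.
Order-2 pole: residue = g'(a); g'(2) = -6, so the residue is -6.

Radius of convergence at 0: 2.
At 2: a pole of order 2; residue -6.


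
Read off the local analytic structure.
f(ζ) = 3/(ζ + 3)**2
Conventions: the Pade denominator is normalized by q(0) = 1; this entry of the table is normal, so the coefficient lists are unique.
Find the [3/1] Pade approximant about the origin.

Taylor coefficients needed (expand at 0): a_0 = 1/3, a_1 = -2/9, a_2 = 1/9, a_3 = -4/81, a_4 = 5/243.
Write the denominator as Q(ζ) = 1 + q1*ζ. Requiring Q*f - P = O(ζ^5) with deg P <= 3 kills the coefficients of ζ^4..ζ^4 in Q*f:
  ζ^4: a_4 + q1*a_3 = 0, i.e. 5/243 + (-4/81)*q1 = 0.
Solving this linear system: q1 = 5/12.
The numerator is Q*f truncated at degree 3: P0 = a_0 = 1/3; P1 = a_1 + q1*a_0 = -1/12; P2 = a_2 + q1*a_1 = 1/54; P3 = a_3 + q1*a_2 = -1/324.

The Pade approximant has numerator coefficients [1/3, -1/12, 1/54, -1/324]; denominator coefficients [1, 5/12].


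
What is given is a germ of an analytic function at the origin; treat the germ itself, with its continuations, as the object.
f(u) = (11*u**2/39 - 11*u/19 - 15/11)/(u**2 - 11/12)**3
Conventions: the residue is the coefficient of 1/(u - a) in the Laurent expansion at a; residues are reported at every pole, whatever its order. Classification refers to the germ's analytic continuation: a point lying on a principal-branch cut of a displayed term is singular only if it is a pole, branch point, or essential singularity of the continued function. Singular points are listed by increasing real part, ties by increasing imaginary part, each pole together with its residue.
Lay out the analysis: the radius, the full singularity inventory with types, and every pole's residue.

Denominator factor (u**2 - 11/12)^3: discriminant 11/3, real irrational roots (1/6)*sqrt(33) and -(1/6)*sqrt(33); poles of order 3, moduli (1/6)*sqrt(33) and (1/6)*sqrt(33).
The radius of convergence is the smallest modulus among the singular points: (1/6)*sqrt(33).
The factor u**2 - 11/12 splits as (u - a)(u - a') with a = -(1/6)*sqrt(33), a' = (1/6)*sqrt(33). At the order-3 pole a set g(u) = (u - a)^3*f(u) = [11*u**2/39 - 11*u/19 - 15/11] / (u - a')^3.
Order-3 pole: residue = g''(a)/2; g''(-(1/6)*sqrt(33)) = (22391/190333)*sqrt(33), so the residue is (22391/380666)*sqrt(33).
The factor u**2 - 11/12 splits as (u - a)(u - a') with a = (1/6)*sqrt(33), a' = -(1/6)*sqrt(33). At the order-3 pole a set g(u) = (u - a)^3*f(u) = [11*u**2/39 - 11*u/19 - 15/11] / (u - a')^3.
Order-3 pole: residue = g''(a)/2; g''((1/6)*sqrt(33)) = -(22391/190333)*sqrt(33), so the residue is -(22391/380666)*sqrt(33).
List the singular points by increasing real part (a conjugate pair: the negative imaginary part first).

Radius of convergence at 0: (1/6)*sqrt(33).
At -(1/6)*sqrt(33): a pole of order 3; residue (22391/380666)*sqrt(33).
At (1/6)*sqrt(33): a pole of order 3; residue -(22391/380666)*sqrt(33).


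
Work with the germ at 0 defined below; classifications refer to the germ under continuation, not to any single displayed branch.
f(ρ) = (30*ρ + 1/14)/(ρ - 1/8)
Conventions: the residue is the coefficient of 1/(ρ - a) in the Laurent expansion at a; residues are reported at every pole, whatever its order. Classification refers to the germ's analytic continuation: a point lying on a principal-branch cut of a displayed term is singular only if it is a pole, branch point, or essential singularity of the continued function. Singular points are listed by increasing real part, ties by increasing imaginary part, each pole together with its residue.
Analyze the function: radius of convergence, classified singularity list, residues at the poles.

Denominator factor (ρ - 1/8): pole of order 1 at 1/8, modulus 1/8.
The radius of convergence is the smallest modulus among the singular points: 1/8.
At the order-1 pole 1/8 set g(ρ) = (ρ - (1/8))*f(ρ) = 30*ρ + 1/14.
Simple pole: residue = g(a) at a = 1/8, which is 107/28.

Radius of convergence at 0: 1/8.
At 1/8: a pole of order 1; residue 107/28.


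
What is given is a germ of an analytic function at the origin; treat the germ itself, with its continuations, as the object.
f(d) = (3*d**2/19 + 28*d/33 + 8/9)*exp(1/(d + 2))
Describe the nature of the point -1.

The point is a regular point.

There is no denominator, hence no pole anywhere.
The essential point of exp(1/(d - (-2))) is -2, not -1.
So the germ continues analytically to -1.


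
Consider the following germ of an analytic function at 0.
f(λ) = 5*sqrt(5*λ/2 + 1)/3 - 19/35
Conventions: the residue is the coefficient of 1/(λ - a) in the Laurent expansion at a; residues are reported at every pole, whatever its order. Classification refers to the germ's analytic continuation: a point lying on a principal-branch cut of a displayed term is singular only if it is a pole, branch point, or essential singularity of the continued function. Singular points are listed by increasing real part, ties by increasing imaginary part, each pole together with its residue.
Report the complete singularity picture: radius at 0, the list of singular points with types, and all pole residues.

Radius of convergence at 0: 2/5.
At -2/5: an algebraic (square-root) branch point.

Branch term (5/3)*sqrt(1 - λ/(-2/5)): its argument vanishes at λ = -2/5, a square-root branch point, modulus 2/5.
The radius of convergence is the smallest modulus among the singular points: 2/5.


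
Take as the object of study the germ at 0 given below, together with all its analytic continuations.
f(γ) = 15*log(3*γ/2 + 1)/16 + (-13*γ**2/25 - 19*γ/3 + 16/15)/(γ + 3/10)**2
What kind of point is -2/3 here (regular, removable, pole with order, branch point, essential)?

The point is a logarithmic branch point.

The term (15/16)*log(1 - γ/(-2/3)) has argument 1 - -2/3/(-2/3) = 0 at -2/3: a logarithmic (infinitely-sheeted) branch point; the remaining terms are analytic or single-valued there.


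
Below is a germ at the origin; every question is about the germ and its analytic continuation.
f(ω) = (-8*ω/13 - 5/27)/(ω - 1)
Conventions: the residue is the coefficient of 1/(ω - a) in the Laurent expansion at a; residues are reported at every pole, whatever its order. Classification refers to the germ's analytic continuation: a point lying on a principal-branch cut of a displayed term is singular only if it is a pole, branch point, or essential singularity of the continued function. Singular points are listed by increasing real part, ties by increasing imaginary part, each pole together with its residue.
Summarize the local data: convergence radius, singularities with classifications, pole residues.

Radius of convergence at 0: 1.
At 1: a pole of order 1; residue -281/351.

Denominator factor (ω - 1): pole of order 1 at 1, modulus 1.
The radius of convergence is the smallest modulus among the singular points: 1.
At the order-1 pole 1 set g(ω) = (ω - (1))*f(ω) = -8*ω/13 - 5/27.
Simple pole: residue = g(a) at a = 1, which is -281/351.


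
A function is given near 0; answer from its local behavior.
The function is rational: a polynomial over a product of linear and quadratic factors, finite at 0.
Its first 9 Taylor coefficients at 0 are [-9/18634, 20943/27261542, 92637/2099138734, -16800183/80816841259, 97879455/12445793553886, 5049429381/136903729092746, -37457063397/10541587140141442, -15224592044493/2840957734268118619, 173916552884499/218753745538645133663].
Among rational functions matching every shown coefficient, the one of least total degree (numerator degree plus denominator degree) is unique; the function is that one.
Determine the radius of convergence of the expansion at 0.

No rational of total degree below 7 reproduces all 9 coefficients; solving the [1/6] Pade equations on them gives f(ν) = (18*ν/19 - 9/14)/(ν**2 + 3*ν/7 + 11)**3, whose expansion matches every shown term.
Denominator factor (ν**2 + 3*ν/7 + 11)^3: discriminant -2147/49, complex-conjugate roots (-3/14) + ((1/14)*sqrt(2147))*i and (-3/14) - ((1/14)*sqrt(2147))*i; poles of order 3, moduli sqrt(11) and sqrt(11).
The radius of convergence is the smallest modulus among the singular points: sqrt(11).

The radius of convergence is sqrt(11).


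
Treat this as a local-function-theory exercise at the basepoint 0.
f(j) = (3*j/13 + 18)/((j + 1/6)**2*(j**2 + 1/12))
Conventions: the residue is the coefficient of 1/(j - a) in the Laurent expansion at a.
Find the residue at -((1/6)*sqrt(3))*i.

The factor j**2 + 1/12 splits as (j - a)(j - a') with a = -((1/6)*sqrt(3))*i, a' = ((1/6)*sqrt(3))*i. At the order-1 pole a set g(j) = (j - a)*f(j) = [(3*j/13 + 18)/(j + 1/6)**2] / (j - a').
Simple pole: residue = g(a) at a = -((1/6)*sqrt(3))*i, which is (-12663/52) - ((4185/52)*sqrt(3))*i.

The residue is (-12663/52) - ((4185/52)*sqrt(3))*i.


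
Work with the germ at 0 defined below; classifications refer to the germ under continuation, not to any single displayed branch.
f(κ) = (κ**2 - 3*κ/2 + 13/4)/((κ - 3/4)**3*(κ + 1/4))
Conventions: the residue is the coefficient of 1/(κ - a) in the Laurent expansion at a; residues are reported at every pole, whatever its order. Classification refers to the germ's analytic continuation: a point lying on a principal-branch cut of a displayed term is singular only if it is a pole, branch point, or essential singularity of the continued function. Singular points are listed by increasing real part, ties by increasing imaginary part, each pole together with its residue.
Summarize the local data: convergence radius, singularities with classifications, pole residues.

Denominator factor (κ - 3/4)^3: pole of order 3 at 3/4, modulus 3/4.
Denominator factor (κ + 1/4): pole of order 1 at -1/4, modulus 1/4.
The radius of convergence is the smallest modulus among the singular points: 1/4.
At the order-1 pole -1/4 set g(κ) = (κ - (-1/4))*f(κ) = (κ**2 - 3*κ/2 + 13/4)/(κ - 3/4)**3.
Simple pole: residue = g(a) at a = -1/4, which is -59/16.
At the order-3 pole 3/4 set g(κ) = (κ - (3/4))^3*f(κ) = (κ**2 - 3*κ/2 + 13/4)/(κ + 1/4).
Order-3 pole: residue = g''(a)/2; g''(3/4) = 59/8, so the residue is 59/16.
List the singular points by increasing real part (a conjugate pair: the negative imaginary part first).

Radius of convergence at 0: 1/4.
At -1/4: a pole of order 1; residue -59/16.
At 3/4: a pole of order 3; residue 59/16.


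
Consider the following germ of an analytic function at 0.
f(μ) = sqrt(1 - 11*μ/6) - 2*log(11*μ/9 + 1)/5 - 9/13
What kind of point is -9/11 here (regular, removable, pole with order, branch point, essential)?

The term (-2/5)*log(1 - μ/(-9/11)) has argument 1 - -9/11/(-9/11) = 0 at -9/11: a logarithmic (infinitely-sheeted) branch point; the remaining terms are analytic or single-valued there.

The point is a logarithmic branch point.


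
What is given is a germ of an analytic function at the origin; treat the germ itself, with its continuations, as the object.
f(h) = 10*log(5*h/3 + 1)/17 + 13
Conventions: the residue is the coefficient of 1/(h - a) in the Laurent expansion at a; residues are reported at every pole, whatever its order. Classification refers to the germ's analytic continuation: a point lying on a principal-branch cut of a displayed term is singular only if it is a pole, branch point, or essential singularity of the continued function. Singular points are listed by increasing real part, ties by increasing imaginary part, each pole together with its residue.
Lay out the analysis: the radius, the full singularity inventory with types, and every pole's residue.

Branch term (10/17)*log(1 - h/(-3/5)): its argument vanishes at h = -3/5, a logarithmic branch point, modulus 3/5.
The radius of convergence is the smallest modulus among the singular points: 3/5.

Radius of convergence at 0: 3/5.
At -3/5: a logarithmic branch point.


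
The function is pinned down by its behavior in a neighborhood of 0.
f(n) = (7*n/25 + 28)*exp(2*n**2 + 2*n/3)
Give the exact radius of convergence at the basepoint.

The radius of convergence is infinite.

The factor exp(2*n**2 + 2*n/3) is entire and contributes no finite singular point.
The polynomial part has no poles.
No finite singular points: the Taylor series at 0 converges everywhere.


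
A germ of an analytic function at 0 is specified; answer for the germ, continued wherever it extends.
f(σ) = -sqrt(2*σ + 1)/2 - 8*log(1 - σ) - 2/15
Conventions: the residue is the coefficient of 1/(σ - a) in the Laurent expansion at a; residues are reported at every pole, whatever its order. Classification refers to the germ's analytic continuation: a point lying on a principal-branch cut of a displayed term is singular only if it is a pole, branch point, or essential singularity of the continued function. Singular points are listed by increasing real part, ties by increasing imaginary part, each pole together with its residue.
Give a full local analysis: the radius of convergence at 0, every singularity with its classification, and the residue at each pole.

Branch term (-8)*log(1 - σ/(1)): its argument vanishes at σ = 1, a logarithmic branch point, modulus 1.
Branch term (-1/2)*sqrt(1 - σ/(-1/2)): its argument vanishes at σ = -1/2, a square-root branch point, modulus 1/2.
The radius of convergence is the smallest modulus among the singular points: 1/2.
List the singular points by increasing real part (a conjugate pair: the negative imaginary part first).

Radius of convergence at 0: 1/2.
At -1/2: an algebraic (square-root) branch point.
At 1: a logarithmic branch point.
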